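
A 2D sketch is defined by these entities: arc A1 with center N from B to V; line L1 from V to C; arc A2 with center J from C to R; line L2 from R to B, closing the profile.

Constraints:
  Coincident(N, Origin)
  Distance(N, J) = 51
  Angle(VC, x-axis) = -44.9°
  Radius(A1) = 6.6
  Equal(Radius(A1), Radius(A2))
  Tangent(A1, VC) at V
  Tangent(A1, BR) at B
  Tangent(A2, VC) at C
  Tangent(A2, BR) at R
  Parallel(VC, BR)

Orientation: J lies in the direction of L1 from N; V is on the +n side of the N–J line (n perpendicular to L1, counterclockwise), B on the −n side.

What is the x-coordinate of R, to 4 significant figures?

31.47

Tangency of A1 to both parallel lines with radius 6.6 puts V and B at N ± 6.6·n: V = (4.659, 4.675), B = (-4.659, -4.675). Equal radii place C and R the same way about J: C = J + 6.6·n = (40.78, -31.32), R = J − 6.6·n = (31.47, -40.67). So R.x = 31.47.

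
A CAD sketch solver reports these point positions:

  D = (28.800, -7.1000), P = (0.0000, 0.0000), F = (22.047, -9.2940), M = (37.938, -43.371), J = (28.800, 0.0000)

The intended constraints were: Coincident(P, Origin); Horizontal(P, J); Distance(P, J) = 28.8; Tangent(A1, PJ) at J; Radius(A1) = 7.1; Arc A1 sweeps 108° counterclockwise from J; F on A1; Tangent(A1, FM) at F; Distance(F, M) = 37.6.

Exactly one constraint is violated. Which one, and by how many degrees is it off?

Tangent(A1, FM) at F — off by 7.00°.

P = (0.00, 0.00) ✓; P.y = 0.00, J.y = 0.00 ✓; |PJ| = 28.80 ✓; ∠(DJ, JP) = 90.00° ✓; |DJ| = 7.100 ✓; bearing(D→F) − bearing(D→J) = 108.0° ✓; |DF| = 7.100 ✓; ∠(DF, FM) = 83.00° ✗; |FM| = 37.60 ✓.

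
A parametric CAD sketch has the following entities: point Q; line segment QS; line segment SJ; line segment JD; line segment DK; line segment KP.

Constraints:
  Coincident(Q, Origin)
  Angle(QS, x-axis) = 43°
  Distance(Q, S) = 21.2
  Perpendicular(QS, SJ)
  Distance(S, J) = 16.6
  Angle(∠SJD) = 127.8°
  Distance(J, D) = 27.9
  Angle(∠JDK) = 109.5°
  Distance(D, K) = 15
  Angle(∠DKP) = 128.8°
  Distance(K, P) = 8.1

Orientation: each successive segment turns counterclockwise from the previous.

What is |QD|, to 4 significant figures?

33.71

QS is perpendicular to SJ, so SJ runs at 133.0°; with |SJ| = 16.6, J = (4.184, 26.60). ∠SJD = 127.8° gives JD at -174.8° from the x-axis; with |JD| = 27.9, D = (-23.60, 24.07). Then |QD| = |D − Q| = 33.71.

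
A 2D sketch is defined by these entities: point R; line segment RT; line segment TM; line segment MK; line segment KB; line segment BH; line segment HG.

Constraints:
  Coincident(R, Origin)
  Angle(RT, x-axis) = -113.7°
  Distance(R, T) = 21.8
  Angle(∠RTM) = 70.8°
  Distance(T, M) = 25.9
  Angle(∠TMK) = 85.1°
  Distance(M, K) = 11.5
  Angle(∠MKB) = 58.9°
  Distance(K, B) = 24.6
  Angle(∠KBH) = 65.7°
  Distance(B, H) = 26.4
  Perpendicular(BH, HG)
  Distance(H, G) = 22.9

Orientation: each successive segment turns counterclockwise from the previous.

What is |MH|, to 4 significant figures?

16.21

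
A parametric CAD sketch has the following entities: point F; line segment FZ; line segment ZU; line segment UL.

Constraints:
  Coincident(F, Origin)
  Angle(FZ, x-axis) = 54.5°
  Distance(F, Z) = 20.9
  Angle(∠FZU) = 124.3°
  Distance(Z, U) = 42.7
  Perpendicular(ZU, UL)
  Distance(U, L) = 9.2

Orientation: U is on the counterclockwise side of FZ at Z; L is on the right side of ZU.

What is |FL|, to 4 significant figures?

60.57

F is at the origin; FZ runs at 54.5° with length 20.9, so Z = 20.9·(cos 54.5°, sin 54.5°) = (12.14, 17.02). ∠FZU = 124.3°, so ZU runs at 54.5° + (180° − 124.3°) = 110.2° from the x-axis; with |ZU| = 42.7, U = Z + 42.7·(cos 110.2°, sin 110.2°) = (-2.608, 57.09). ZU ⟂ UL; with |UL| = 9.2 on the right of ZU, L = U + 9.2·(0.9385, 0.3453) = (6.027, 60.27). Then |FL| = |L − F| = 60.57.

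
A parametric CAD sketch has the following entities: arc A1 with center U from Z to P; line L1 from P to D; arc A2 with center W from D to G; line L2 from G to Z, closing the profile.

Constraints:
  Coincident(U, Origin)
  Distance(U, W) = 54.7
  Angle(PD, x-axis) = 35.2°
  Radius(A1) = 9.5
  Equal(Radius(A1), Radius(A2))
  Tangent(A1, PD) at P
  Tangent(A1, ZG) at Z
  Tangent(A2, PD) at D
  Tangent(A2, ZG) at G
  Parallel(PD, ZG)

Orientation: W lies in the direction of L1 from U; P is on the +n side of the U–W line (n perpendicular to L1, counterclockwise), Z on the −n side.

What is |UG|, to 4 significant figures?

55.52

The slot axis is L1's direction at 35.2°, so u = (cos 35.2°, sin 35.2°) = (0.8171, 0.5764) and n = (−sin 35.2°, cos 35.2°) = (-0.5764, 0.8171). U is at the origin and W lies 54.7 along u from U, so W = 54.7·u = (44.70, 31.53). Tangency of A1 to both parallel lines with radius 9.5 puts P and Z at U ± 9.5·n: P = (-5.476, 7.763), Z = (5.476, -7.763). Equal radii place D and G the same way about W: D = W + 9.5·n = (39.22, 39.29), G = W − 9.5·n = (50.17, 23.77). Then |UG| = |G − U| = 55.52.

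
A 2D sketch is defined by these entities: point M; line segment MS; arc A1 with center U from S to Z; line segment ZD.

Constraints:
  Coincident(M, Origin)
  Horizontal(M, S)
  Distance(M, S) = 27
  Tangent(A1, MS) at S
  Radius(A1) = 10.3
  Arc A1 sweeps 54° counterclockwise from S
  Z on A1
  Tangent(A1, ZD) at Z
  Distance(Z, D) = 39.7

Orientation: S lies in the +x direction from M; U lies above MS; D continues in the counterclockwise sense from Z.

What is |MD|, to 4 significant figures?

69.02

On A1, S sits at bearing -90° from U; a 54° counterclockwise sweep puts Z at bearing -36°, so Z = U + 10.3·(cos -36°, sin -36°) = (35.33, 4.246). The tangent condition forces UZ to be normal to ZD, so ZD runs along (−sin -36°, cos -36°); with |ZD| = 39.7, D = (58.67, 36.36). Then |MD| = |D − M| = 69.02.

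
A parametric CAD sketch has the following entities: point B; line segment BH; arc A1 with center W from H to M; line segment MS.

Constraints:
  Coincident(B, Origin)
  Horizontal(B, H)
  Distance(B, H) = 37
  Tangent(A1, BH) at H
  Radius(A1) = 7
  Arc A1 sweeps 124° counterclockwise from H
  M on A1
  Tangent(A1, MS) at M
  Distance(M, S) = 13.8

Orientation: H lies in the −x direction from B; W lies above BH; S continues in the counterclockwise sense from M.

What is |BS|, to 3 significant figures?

44.9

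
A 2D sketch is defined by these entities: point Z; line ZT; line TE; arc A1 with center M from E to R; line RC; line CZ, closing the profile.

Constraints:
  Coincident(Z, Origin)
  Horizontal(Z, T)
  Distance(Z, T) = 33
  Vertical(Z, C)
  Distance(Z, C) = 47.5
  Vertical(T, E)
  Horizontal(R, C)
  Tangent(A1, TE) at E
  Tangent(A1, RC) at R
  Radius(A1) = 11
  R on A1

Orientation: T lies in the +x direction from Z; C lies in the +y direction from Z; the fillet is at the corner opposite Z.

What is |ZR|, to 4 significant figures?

52.35

Z is at the origin; ZT is horizontal with |ZT| = 33.0 and T on the +x side, so T = (33.00, 0.000). Z and C share the same x with |ZC| = 47.5 and C on the +y side, so C = (0.000, 47.50). The virtual corner opposite Z is at (33.00, 47.50). Tangency of A1 to TE means the radius ME is perpendicular to TE and the tangent condition forces MR to be normal to RC, with radius 11.0, so the center M sits 11.0 in from both sides at M = (22.00, 36.50). That places the tangent points at E = (33.00, 36.50) on TE and R = (22.00, 47.50) on RC. Then |ZR| = |R − Z| = 52.35.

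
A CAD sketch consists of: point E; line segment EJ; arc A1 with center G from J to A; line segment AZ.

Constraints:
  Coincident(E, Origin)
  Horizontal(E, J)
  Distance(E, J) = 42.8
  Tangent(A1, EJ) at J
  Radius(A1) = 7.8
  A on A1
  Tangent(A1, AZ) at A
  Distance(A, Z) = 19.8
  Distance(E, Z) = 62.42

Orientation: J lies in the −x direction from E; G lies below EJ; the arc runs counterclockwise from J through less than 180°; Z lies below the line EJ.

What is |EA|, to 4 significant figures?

50.07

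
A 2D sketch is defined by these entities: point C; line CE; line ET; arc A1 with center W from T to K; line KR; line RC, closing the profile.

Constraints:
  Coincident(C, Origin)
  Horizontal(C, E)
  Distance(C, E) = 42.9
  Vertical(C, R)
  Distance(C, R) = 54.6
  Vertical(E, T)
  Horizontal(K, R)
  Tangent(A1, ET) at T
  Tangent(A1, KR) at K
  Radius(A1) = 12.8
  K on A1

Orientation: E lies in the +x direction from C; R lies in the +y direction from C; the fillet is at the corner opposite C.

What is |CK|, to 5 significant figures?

62.347

C is at the origin; C and E share the same y with |CE| = 42.9 and E on the +x side, so E = (42.900, 0.0000). CR is vertical with |CR| = 54.6 and R on the +y side, so R = (0.0000, 54.600). The virtual corner opposite C is at (42.900, 54.600). Since A1 is tangent to ET there, WT ⟂ ET and the tangent condition forces WK to be normal to KR, with radius 12.8, so the center W sits 12.8 in from both sides at W = (30.100, 41.800). That places the tangent points at T = (42.900, 41.800) on ET and K = (30.100, 54.600) on KR. Then |CK| = |K − C| = 62.347.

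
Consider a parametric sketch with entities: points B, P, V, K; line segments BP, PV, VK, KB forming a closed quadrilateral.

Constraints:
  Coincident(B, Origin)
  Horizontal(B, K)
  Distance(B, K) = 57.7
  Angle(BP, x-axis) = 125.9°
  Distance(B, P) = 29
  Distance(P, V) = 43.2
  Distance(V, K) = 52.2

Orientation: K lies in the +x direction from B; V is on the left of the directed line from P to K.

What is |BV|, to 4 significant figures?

45.57

B is at the origin; BK is horizontal with |BK| = 57.7 and K in +x, so K = (57.7, 0). BP runs at 125.9° with |BP| = 29.0, so P = (-17.00, 23.49). V is determined by |PV| = 43.2 and |VK| = 52.2 together: it lies at the intersection of circle(P, 43.2) and circle(K, 52.2). With |PK| = 78.31, the foot of the radical line on PK is 33.67 from P and the perpendicular offset is √(43.2² − 33.67²) = 27.06. Taking the left-of-PK solution: V = (23.24, 39.21).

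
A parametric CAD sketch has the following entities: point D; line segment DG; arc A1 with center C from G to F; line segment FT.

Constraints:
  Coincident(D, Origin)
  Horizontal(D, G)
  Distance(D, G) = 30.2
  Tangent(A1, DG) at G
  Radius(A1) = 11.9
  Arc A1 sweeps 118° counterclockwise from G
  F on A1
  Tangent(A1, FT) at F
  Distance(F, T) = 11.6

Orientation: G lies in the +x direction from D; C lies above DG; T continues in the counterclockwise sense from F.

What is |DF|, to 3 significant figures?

44.3

A1 meets DG tangentially, so CG is at right angles to DG, so C = G + (0, 11.9) = (30.2, 11.9). On A1, G sits at bearing -90° from C; a 118° counterclockwise sweep puts F at bearing 28°, so F = C + 11.9·(cos 28°, sin 28°) = (40.7, 17.5). Then |DF| = |F − D| = 44.3.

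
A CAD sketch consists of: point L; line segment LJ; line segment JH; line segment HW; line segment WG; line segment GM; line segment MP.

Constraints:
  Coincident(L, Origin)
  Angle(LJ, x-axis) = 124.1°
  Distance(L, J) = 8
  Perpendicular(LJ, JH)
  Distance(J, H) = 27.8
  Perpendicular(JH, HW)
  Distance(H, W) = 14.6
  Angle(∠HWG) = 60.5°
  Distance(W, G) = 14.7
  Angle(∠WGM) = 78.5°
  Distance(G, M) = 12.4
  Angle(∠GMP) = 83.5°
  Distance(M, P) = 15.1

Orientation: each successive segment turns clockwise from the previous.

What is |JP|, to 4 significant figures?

34.57

∠WGM = 78.5° gives GM at 83.10° from the x-axis; with |GM| = 12.4, M = (13.56, 21.25). ∠GMP = 83.5° gives MP at -13.40° from the x-axis; with |MP| = 15.1, P = (28.25, 17.75). Then |JP| = |P − J| = 34.57.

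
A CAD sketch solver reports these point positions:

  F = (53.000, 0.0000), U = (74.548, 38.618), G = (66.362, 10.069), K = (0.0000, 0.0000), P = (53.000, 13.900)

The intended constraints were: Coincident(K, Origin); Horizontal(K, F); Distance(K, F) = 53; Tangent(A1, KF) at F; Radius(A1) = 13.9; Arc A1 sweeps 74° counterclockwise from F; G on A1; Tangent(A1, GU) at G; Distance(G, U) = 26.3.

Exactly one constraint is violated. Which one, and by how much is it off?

Distance(G, U) = 26.3 — off by 3.40.

K = (0.00, 0.00) ✓; K.y = 0.00, F.y = 0.00 ✓; |KF| = 53.00 ✓; ∠(PF, FK) = 90.00° ✓; |PF| = 13.90 ✓; bearing(P→G) − bearing(P→F) = 74.00° ✓; |PG| = 13.90 ✓; ∠(PG, GU) = 90.00° ✓; |GU| = 29.70 ✗.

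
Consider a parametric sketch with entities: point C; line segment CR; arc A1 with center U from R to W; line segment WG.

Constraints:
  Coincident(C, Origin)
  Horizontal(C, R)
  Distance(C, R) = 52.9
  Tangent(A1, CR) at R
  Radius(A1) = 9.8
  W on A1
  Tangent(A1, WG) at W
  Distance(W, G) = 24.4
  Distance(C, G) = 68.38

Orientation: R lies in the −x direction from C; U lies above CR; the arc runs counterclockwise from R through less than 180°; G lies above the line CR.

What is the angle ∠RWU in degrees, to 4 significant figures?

27.98°

Checks: |UW| = 9.800 ✓; ∠(UW, WG) = 90.00° ✓; |WG| = 24.40 ✓; |CG| = 68.38 ✓.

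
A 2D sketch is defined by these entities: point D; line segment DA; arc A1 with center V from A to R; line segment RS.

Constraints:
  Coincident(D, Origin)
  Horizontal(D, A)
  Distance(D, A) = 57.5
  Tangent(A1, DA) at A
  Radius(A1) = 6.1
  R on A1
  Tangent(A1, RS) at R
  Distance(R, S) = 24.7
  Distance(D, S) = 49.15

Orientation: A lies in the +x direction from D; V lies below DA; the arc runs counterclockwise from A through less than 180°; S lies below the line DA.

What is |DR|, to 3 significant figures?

52.1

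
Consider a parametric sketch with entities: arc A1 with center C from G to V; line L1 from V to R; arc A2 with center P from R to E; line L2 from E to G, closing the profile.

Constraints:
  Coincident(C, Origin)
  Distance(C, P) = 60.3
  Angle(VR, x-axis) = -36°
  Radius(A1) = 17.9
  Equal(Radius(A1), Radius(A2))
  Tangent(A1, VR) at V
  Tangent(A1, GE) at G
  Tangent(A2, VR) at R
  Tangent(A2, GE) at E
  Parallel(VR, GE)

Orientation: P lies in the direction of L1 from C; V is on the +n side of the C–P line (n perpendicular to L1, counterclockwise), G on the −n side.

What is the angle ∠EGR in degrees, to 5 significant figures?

30.698°

Tangency of A1 to both parallel lines with radius 17.9 puts V and G at C ± 17.9·n: V = (10.521, 14.481), G = (-10.521, -14.481). Equal radii place R and E the same way about P: R = P + 17.9·n = (59.305, -20.962), E = P − 17.9·n = (38.262, -49.925). Then cos ∠EGR = GE·GR / (|GE||GR|), giving 30.698°.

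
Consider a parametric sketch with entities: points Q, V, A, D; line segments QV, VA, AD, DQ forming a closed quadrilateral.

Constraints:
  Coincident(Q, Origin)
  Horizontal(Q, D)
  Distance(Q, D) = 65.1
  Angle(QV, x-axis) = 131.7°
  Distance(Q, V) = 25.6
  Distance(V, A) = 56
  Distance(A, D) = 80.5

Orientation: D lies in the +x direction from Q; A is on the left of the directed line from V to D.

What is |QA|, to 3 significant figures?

66.1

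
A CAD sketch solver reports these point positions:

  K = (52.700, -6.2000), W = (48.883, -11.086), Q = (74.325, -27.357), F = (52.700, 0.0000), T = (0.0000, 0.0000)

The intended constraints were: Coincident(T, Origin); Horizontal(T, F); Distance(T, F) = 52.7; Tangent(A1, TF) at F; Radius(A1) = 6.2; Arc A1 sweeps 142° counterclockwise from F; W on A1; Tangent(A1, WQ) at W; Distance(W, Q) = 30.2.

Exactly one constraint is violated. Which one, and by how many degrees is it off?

Tangent(A1, WQ) at W — off by 5.40°.

T = (0.00, 0.00) ✓; T.y = 0.00, F.y = 0.00 ✓; |TF| = 52.70 ✓; ∠(KF, FT) = 90.00° ✓; |KF| = 6.200 ✓; bearing(K→W) − bearing(K→F) = 142.0° ✓; |KW| = 6.200 ✓; ∠(KW, WQ) = 84.60° ✗; |WQ| = 30.20 ✓.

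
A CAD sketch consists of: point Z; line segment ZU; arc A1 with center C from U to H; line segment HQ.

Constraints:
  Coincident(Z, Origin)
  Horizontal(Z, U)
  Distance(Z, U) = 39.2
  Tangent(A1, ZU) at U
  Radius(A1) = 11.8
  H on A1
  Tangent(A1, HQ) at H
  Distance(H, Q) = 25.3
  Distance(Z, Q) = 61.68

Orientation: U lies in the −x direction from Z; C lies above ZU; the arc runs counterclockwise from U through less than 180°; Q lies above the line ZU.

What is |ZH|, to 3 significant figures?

36.7

Checks: Z.y = 0.00, U.y = 0.00 ✓; |CH| = 11.80 ✓; ∠(CH, HQ) = 90.00° ✓; |HQ| = 25.30 ✓; |ZQ| = 61.68 ✓.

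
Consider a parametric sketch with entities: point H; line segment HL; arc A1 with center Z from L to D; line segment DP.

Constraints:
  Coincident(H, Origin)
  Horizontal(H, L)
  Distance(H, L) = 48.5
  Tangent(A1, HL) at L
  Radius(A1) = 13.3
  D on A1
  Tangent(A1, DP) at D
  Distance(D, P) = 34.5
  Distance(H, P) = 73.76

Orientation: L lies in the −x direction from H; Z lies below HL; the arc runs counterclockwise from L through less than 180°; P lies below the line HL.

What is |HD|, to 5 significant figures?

63.571

H is at the origin; H and L share the same y with |HL| = 48.5 and L on the −x side, so L = (-48.500, 0.0000). Tangency of A1 to HL means the radius ZL is perpendicular to HL, so Z = L + (0, -13.3) = (-48.500, -13.300). Since ZD ⟂ DP (tangency), |ZP| = √(13.3² + 34.5²) = 36.975 regardless of where D sits on A1. So P lies on both circle(H, 73.76) and circle(Z, 36.975); the below-HL intersection is P = (-54.411, -49.799). D is the foot of the tangent from P: D = (-61.515, -16.039).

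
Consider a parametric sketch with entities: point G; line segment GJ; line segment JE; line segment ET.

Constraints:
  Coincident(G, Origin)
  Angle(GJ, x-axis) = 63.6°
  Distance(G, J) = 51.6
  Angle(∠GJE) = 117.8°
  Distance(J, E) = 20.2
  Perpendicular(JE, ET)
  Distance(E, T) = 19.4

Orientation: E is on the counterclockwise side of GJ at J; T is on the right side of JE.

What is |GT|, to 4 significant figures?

78.68

G is at the origin; GJ runs at 63.6° with length 51.6, so J = 51.6·(cos 63.6°, sin 63.6°) = (22.94, 46.22). ∠GJE = 117.8°, so JE runs at 63.6° + (180° − 117.8°) = 125.8° from the x-axis; with |JE| = 20.2, E = J + 20.2·(cos 125.8°, sin 125.8°) = (11.13, 62.60). The perpendicularity gives ET at right angles to JE; with |ET| = 19.4 on the right of JE, T = E + 19.4·(0.8111, 0.5850) = (26.86, 73.95). Then |GT| = |T − G| = 78.68.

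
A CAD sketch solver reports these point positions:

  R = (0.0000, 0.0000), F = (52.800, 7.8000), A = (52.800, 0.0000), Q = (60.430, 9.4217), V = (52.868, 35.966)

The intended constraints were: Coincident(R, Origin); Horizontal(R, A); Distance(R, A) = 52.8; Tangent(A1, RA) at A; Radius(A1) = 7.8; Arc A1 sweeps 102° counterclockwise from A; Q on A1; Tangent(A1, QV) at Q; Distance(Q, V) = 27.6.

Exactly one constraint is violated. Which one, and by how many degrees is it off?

Tangent(A1, QV) at Q — off by 3.90°.

R = (0.00, 0.00) ✓; R.y = 0.00, A.y = 0.00 ✓; |RA| = 52.80 ✓; ∠(FA, AR) = 90.00° ✓; |FA| = 7.800 ✓; bearing(F→Q) − bearing(F→A) = 102.0° ✓; |FQ| = 7.800 ✓; ∠(FQ, QV) = 86.10° ✗; |QV| = 27.60 ✓.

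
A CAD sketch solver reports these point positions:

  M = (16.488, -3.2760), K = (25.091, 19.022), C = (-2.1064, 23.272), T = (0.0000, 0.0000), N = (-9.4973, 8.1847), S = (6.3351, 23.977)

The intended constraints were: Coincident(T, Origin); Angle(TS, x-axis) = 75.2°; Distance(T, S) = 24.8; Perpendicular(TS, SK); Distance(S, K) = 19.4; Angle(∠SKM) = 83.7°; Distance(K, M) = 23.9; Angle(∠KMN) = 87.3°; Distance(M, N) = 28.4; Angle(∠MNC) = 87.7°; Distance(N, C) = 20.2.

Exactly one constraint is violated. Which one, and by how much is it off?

Distance(N, C) = 20.2 — off by 3.40.

T = (0.00, 0.00) ✓; TS at 75.20° ✓; |TS| = 24.80 ✓; ∠(TS, SK) = 90.00° ✓; |SK| = 19.40 ✓; ∠SKM = 83.70° ✓; |KM| = 23.90 ✓; ∠KMN = 87.30° ✓; |MN| = 28.40 ✓; ∠MNC = 87.70° ✓; |NC| = 16.80 ✗.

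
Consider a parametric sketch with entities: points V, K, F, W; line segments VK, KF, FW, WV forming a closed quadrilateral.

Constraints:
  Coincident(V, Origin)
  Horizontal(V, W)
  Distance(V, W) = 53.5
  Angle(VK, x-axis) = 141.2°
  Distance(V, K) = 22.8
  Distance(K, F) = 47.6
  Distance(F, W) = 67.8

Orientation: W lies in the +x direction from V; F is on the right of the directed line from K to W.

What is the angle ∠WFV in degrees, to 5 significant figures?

50.720°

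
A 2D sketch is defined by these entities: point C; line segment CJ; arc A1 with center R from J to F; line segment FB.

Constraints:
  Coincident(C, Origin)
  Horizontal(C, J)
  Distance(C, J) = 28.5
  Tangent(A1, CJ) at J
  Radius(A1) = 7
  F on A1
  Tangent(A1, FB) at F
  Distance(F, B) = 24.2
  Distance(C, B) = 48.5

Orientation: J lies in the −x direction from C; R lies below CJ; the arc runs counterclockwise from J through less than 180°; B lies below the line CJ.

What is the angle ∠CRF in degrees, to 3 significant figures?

161°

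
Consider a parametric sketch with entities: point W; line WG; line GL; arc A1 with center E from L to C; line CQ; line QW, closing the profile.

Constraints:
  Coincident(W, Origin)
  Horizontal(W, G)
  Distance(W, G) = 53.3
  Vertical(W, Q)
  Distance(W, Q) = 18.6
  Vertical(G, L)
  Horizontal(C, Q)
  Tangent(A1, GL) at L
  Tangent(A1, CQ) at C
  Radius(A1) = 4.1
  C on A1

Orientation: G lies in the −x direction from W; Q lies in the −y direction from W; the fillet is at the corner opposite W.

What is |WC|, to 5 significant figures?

52.598

W is at the origin; WG is horizontal with |WG| = 53.3 and G on the −x side, so G = (-53.300, 0.0000). WQ is vertical with |WQ| = 18.6 and Q on the −y side, so Q = (0.0000, -18.600). The virtual corner opposite W is at (-53.300, -18.600). Since A1 is tangent to GL there, EL ⟂ GL and A1 meets CQ tangentially, so EC is at right angles to CQ, with radius 4.1, so the center E sits 4.1 in from both sides at E = (-49.200, -14.500). That places the tangent points at L = (-53.300, -14.500) on GL and C = (-49.200, -18.600) on CQ. Then |WC| = |C − W| = 52.598.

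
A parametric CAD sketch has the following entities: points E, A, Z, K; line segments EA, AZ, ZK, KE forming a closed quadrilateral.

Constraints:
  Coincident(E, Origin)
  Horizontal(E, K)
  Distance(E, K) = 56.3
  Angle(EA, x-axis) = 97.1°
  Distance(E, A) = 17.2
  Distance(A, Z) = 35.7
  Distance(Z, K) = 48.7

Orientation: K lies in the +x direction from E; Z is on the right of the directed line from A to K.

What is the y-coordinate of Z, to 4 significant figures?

-16.35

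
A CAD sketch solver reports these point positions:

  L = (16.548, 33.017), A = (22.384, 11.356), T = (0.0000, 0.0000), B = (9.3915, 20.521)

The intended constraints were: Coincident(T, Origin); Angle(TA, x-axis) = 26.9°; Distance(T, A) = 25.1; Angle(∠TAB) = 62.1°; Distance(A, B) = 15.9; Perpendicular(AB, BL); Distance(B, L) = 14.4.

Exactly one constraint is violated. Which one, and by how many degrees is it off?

Perpendicular(AB, BL) — off by 5.40°.

T = (0.00, 0.00) ✓; TA at 26.90° ✓; |TA| = 25.10 ✓; ∠TAB = 62.10° ✓; |AB| = 15.90 ✓; ∠(AB, BL) = 84.60° ✗; |BL| = 14.40 ✓.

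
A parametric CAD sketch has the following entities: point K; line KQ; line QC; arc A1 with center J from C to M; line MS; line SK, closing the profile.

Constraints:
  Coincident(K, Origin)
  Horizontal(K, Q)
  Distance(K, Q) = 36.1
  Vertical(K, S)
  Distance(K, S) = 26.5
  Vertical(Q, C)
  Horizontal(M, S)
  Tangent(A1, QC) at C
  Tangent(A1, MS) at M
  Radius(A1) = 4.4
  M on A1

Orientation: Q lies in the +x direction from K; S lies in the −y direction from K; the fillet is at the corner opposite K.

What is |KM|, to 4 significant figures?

41.32

The virtual corner opposite K is at (36.10, -26.50). The tangent condition forces JC to be normal to QC and tangency of A1 to MS means the radius JM is perpendicular to MS, with radius 4.4, so the center J sits 4.4 in from both sides at J = (31.70, -22.10). That places the tangent points at C = (36.10, -22.10) on QC and M = (31.70, -26.50) on MS. Then |KM| = |M − K| = 41.32.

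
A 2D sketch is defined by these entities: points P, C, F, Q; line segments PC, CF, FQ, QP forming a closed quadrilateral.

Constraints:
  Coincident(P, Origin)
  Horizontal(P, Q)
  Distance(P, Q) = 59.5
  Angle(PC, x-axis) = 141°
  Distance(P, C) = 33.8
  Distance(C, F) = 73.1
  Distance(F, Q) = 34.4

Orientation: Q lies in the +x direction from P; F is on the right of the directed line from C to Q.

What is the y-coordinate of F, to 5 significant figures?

-21.740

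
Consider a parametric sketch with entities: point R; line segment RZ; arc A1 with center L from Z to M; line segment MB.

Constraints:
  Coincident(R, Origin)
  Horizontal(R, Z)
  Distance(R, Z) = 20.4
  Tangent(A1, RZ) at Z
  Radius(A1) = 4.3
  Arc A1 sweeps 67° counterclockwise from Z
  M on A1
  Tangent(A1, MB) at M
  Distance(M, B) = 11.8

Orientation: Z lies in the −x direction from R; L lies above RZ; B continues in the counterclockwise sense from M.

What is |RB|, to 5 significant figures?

17.937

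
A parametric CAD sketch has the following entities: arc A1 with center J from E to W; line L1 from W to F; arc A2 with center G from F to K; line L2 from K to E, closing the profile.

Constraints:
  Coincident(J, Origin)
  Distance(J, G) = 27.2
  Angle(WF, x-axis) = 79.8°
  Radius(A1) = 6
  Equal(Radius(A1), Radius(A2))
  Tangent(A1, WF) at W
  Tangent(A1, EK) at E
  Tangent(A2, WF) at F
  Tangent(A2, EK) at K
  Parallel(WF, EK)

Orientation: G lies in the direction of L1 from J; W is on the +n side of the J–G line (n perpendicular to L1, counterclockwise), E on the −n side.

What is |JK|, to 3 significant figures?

27.9

Tangency of A1 to both parallel lines with radius 6.0 puts W and E at J ± 6.0·n: W = (-5.91, 1.06), E = (5.91, -1.06). Equal radii place F and K the same way about G: F = G + 6.0·n = (-1.09, 27.8), K = G − 6.0·n = (10.7, 25.7). Then |JK| = |K − J| = 27.9.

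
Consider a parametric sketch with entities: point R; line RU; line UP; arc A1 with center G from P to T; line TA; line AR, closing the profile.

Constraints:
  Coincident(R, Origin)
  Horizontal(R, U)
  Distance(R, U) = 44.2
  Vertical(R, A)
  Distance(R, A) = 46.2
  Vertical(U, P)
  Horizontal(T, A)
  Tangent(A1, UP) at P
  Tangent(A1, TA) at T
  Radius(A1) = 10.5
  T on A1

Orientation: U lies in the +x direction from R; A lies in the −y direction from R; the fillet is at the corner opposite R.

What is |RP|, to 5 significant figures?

56.817

The virtual corner opposite R is at (44.200, -46.200). Since A1 is tangent to UP there, GP ⟂ UP and since A1 is tangent to TA there, GT ⟂ TA, with radius 10.5, so the center G sits 10.5 in from both sides at G = (33.700, -35.700). That places the tangent points at P = (44.200, -35.700) on UP and T = (33.700, -46.200) on TA. Then |RP| = |P − R| = 56.817.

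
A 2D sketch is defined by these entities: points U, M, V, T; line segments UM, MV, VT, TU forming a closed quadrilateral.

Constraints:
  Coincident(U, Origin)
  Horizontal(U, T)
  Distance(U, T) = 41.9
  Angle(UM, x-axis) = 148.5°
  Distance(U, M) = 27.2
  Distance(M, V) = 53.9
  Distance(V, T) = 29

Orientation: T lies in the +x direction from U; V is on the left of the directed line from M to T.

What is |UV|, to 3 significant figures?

39.3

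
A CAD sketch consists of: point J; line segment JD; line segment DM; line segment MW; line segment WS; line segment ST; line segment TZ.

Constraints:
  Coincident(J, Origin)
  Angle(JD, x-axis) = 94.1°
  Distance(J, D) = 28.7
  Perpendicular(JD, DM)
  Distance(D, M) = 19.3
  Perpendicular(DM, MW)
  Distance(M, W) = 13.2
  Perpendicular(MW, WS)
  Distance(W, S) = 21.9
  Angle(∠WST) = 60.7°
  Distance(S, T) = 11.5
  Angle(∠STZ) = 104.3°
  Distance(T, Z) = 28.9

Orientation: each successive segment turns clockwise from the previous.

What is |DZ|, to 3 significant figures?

32.7

J is at the origin; JD runs at 94.1° with length 28.7, so D = (-2.05, 28.6). JD is perpendicular to DM, so DM runs at 4.10°; with |DM| = 19.3, M = (17.2, 30.0). DM ⟂ MW, so MW runs at -85.9°; with |MW| = 13.2, W = (18.1, 16.8). MW is perpendicular to WS, so WS runs at -176°; with |WS| = 21.9, S = (-3.70, 15.3). ∠WST = 60.7° gives ST at 64.8° from the x-axis; with |ST| = 11.5, T = (1.19, 25.7). ∠STZ = 104.3° gives TZ at -10.9° from the x-axis; with |TZ| = 28.9, Z = (29.6, 20.2). Then |DZ| = |Z − D| = 32.7.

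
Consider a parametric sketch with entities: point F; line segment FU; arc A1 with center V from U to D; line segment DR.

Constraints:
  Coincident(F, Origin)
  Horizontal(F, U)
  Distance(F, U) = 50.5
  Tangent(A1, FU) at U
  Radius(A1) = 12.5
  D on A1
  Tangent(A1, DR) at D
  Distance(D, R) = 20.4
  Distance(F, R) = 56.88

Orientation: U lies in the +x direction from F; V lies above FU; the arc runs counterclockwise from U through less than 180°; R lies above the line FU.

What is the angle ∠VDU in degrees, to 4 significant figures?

21.80°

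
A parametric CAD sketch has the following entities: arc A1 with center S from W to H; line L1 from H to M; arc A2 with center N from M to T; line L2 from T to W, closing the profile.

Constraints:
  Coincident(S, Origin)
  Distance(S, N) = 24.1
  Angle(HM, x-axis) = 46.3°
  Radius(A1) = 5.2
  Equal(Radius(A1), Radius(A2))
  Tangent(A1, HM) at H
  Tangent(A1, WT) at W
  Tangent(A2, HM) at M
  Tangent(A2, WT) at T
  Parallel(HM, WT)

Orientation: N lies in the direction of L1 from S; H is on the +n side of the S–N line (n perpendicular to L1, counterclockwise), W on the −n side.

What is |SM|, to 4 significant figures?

24.65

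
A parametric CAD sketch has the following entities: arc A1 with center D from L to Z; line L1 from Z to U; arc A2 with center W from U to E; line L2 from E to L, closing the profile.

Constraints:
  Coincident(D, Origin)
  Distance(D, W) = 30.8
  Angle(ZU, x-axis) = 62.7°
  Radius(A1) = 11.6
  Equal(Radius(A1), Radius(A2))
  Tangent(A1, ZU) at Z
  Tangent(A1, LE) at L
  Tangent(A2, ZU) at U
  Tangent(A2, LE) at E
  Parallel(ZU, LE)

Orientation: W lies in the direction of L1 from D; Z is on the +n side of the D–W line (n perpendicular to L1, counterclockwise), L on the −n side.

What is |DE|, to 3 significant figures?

32.9

The slot axis is L1's direction at 62.7°, so u = (cos 62.7°, sin 62.7°) = (0.459, 0.889) and n = (−sin 62.7°, cos 62.7°) = (-0.889, 0.459). D is at the origin and W lies 30.8 along u from D, so W = 30.8·u = (14.1, 27.4). Tangency of A1 to both parallel lines with radius 11.6 puts Z and L at D ± 11.6·n: Z = (-10.3, 5.32), L = (10.3, -5.32). Equal radii place U and E the same way about W: U = W + 11.6·n = (3.82, 32.7), E = W − 11.6·n = (24.4, 22.0). Then |DE| = |E − D| = 32.9.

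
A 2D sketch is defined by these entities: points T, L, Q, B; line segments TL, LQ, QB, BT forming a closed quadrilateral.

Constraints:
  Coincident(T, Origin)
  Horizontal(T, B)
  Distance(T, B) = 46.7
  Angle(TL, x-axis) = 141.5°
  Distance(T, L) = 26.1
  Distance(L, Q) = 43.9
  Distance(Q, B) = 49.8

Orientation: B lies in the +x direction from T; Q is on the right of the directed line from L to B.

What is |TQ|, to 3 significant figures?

21.7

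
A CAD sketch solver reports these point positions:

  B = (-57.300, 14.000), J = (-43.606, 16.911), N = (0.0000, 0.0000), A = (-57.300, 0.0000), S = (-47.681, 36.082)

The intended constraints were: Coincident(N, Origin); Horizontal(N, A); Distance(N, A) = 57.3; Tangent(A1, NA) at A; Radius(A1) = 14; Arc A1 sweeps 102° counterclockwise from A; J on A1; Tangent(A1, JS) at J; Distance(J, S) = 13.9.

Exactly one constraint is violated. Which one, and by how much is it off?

Distance(J, S) = 13.9 — off by 5.70.

N = (0.00, 0.00) ✓; N.y = 0.00, A.y = 0.00 ✓; |NA| = 57.30 ✓; ∠(BA, AN) = 90.00° ✓; |BA| = 14.00 ✓; bearing(B→J) − bearing(B→A) = 102.0° ✓; |BJ| = 14.00 ✓; ∠(BJ, JS) = 90.00° ✓; |JS| = 19.60 ✗.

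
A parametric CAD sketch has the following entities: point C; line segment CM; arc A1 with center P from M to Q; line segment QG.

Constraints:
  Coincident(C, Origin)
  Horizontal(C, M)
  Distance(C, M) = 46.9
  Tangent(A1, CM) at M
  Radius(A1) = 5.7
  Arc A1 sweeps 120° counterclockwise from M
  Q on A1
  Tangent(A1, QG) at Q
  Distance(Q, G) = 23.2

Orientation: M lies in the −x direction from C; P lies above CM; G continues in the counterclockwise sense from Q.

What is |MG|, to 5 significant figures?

29.407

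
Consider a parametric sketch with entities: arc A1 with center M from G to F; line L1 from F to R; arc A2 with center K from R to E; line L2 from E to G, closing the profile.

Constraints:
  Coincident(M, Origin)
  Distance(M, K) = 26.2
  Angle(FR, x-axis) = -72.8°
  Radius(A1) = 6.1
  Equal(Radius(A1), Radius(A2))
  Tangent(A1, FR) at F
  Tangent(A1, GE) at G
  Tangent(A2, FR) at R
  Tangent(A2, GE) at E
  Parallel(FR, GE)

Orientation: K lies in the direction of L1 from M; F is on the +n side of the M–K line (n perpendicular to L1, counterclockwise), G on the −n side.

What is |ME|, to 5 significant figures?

26.901

The slot axis is L1's direction at -72.8°, so u = (cos -72.8°, sin -72.8°) = (0.29571, -0.95528) and n = (−sin -72.8°, cos -72.8°) = (0.95528, 0.29571). M is at the origin and K lies 26.2 along u from M, so K = 26.2·u = (7.7476, -25.028). Tangency of A1 to both parallel lines with radius 6.1 puts F and G at M ± 6.1·n: F = (5.8272, 1.8038), G = (-5.8272, -1.8038). Equal radii place R and E the same way about K: R = K + 6.1·n = (13.575, -23.224), E = K − 6.1·n = (1.9204, -26.832). Then |ME| = |E − M| = 26.901.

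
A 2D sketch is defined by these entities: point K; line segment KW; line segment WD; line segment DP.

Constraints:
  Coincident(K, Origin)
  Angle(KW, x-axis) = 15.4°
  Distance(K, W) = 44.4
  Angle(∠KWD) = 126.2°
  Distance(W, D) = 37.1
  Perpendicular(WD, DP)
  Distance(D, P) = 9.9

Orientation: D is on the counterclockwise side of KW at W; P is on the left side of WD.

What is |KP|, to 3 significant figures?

68.4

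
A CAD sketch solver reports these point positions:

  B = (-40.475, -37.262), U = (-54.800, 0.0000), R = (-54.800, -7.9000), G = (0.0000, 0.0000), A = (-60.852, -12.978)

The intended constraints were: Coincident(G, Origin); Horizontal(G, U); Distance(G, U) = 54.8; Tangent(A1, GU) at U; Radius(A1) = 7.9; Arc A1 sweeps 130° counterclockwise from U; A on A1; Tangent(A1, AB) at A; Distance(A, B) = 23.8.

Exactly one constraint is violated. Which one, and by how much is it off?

Distance(A, B) = 23.8 — off by 7.90.

G = (0.00, 0.00) ✓; G.y = 0.00, U.y = 0.00 ✓; |GU| = 54.80 ✓; ∠(RU, UG) = 90.00° ✓; |RU| = 7.900 ✓; bearing(R→A) − bearing(R→U) = 130.0° ✓; |RA| = 7.900 ✓; ∠(RA, AB) = 90.00° ✓; |AB| = 31.70 ✗.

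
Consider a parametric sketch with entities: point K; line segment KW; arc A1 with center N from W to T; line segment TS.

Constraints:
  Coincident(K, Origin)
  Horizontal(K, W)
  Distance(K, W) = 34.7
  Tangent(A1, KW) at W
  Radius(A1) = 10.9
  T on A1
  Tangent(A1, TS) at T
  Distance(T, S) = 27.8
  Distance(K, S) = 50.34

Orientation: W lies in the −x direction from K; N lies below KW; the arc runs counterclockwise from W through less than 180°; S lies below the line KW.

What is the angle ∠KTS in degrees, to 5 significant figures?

80.026°

K is at the origin; K and W share the same y with |KW| = 34.7 and W on the −x side, so W = (-34.700, 0.0000). Tangency of A1 to KW means the radius NW is perpendicular to KW, so N = W + (0, -10.9) = (-34.700, -10.900). Since NT ⟂ TS (tangency), |NS| = √(10.9² + 27.8²) = 29.861 regardless of where T sits on A1. So S lies on both circle(K, 50.34) and circle(N, 29.861); the below-KW intersection is S = (-30.040, -40.395). T is the foot of the tangent from S: T = (-44.103, -16.414).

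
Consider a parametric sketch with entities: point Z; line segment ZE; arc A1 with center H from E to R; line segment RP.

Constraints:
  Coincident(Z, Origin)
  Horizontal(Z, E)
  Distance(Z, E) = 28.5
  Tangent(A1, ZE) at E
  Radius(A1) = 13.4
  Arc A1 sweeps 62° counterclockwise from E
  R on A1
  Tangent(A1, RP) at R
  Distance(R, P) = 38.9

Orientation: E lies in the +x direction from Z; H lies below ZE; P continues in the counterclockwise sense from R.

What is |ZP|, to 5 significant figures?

41.486

Z is at the origin; Z and E share the same y with |ZE| = 28.5 and E on the +x side, so E = (28.500, 0.0000). Tangency of A1 to ZE means the radius HE is perpendicular to ZE, so H = E + (0, -13.4) = (28.500, -13.400). On A1, E sits at bearing 90° from H; a 62° counterclockwise sweep puts R at bearing 152°, so R = H + 13.4·(cos 152°, sin 152°) = (16.669, -7.1091). A1 meets RP tangentially, so HR is at right angles to RP, so RP runs along (−sin 152°, cos 152°); with |RP| = 38.9, P = (-1.5939, -41.456). Then |ZP| = |P − Z| = 41.486.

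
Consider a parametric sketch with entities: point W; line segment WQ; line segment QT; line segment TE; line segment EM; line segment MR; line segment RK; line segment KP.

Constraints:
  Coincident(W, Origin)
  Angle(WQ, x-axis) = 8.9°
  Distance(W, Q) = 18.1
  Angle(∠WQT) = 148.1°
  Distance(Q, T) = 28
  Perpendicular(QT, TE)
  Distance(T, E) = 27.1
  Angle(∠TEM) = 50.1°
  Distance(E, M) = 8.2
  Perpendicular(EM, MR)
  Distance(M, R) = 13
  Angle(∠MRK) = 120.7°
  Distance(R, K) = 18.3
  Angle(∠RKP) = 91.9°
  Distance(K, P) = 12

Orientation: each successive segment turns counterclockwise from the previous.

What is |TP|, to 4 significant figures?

32.53

W is at the origin; WQ runs at 8.9° with length 18.1, so Q = (17.88, 2.800). ∠WQT = 148.1° gives QT at 40.80° from the x-axis; with |QT| = 28.0, T = (39.08, 21.10). The perpendicularity gives TE at right angles to QT, so TE runs at 130.8°; with |TE| = 27.1, E = (21.37, 41.61). ∠TEM = 50.1° gives EM at -99.30° from the x-axis; with |EM| = 8.2, M = (20.05, 33.52). EM is perpendicular to MR, so MR runs at -9.300°; with |MR| = 13.0, R = (32.87, 31.42). ∠MRK = 120.7° gives RK at 50.00° from the x-axis; with |RK| = 18.3, K = (44.64, 45.44). ∠RKP = 91.9° gives KP at 138.1° from the x-axis; with |KP| = 12.0, P = (35.71, 53.45). Then |TP| = |P − T| = 32.53.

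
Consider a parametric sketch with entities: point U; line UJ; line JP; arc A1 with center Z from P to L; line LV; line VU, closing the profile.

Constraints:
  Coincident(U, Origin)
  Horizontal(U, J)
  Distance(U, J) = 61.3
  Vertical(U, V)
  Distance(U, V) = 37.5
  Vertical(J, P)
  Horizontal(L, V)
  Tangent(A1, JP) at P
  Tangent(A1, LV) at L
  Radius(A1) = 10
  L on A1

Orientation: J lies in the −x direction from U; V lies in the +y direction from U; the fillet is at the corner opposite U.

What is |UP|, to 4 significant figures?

67.19

U is at the origin; UJ is horizontal with |UJ| = 61.3 and J on the −x side, so J = (-61.30, 0.000). UV is vertical with |UV| = 37.5 and V on the +y side, so V = (0.000, 37.50). The virtual corner opposite U is at (-61.30, 37.50). Tangency of A1 to JP means the radius ZP is perpendicular to JP and the tangent condition forces ZL to be normal to LV, with radius 10.0, so the center Z sits 10.0 in from both sides at Z = (-51.30, 27.50). That places the tangent points at P = (-61.30, 27.50) on JP and L = (-51.30, 37.50) on LV. Then |UP| = |P − U| = 67.19.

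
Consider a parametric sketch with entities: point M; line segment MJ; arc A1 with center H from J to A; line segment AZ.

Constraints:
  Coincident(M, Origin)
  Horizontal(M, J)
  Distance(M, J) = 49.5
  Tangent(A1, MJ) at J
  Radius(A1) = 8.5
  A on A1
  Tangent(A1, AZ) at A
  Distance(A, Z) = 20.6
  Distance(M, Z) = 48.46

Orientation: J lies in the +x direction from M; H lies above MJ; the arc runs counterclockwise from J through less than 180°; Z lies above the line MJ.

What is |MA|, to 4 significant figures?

57.01

M is at the origin; MJ is horizontal with |MJ| = 49.5 and J on the +x side, so J = (49.50, 0.000). The tangent condition forces HJ to be normal to MJ, so H = J + (0, 8.5) = (49.50, 8.500). Since HA ⟂ AZ (tangency), |HZ| = √(8.5² + 20.6²) = 22.28 regardless of where A sits on A1. So Z lies on both circle(M, 48.46) and circle(H, 22.28); the above-MJ intersection is Z = (39.32, 28.32). A is the foot of the tangent from Z: A = (55.01, 14.97).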